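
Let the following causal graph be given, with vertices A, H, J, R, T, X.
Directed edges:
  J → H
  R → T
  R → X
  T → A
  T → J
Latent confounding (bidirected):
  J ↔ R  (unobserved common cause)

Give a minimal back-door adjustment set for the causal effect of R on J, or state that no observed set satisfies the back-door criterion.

desc(R)\{R}={A,H,J,T,X}; candidates ⊆ {—}.
R↔J: latent back-door arc(s) into R.
size 0: {}; under {} R still reaches {H,J} ∋ J.
R↔J cannot be blocked by any observed set — no back-door set.

R→J: no observed back-door set.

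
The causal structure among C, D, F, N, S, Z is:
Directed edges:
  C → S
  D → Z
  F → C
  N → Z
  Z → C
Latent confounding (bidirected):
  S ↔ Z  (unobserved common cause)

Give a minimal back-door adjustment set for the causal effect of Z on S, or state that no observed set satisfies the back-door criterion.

Z→S: no observed back-door set.

desc(Z)\{Z}={C,S}; candidates ⊆ {D,F,N}.
Z↔S: latent back-door arc(s) into Z.
size 0: {}; under {} Z still reaches {D,N,S} ∋ S.
size 1: {D}, {F}, {N}; under {D} Z still reaches {N,S} ∋ S.
size 2: {D,F}, {D,N}, {F,N}; under {D,F} Z still reaches {N,S} ∋ S.
Z↔S cannot be blocked by any observed set — no back-door set.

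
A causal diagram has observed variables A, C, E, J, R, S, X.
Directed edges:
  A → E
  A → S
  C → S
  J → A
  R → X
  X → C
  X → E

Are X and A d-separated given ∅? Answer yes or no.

Bayes-Ball from X | ∅ reaches {C,E,R,S}.
A ∉ reach(X|∅) ⇒ X ⊥ A | ∅.

Yes — X ⊥ A | ∅.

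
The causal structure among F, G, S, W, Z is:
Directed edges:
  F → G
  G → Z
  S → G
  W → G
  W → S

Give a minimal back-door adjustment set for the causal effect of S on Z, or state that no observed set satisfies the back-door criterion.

desc(S)\{S}={G,Z}; candidates ⊆ {F,W}.
size 0: {}; under {} S still reaches {G,W,Z} ∋ Z.
{W}: S⊥Z given {W} in G with S→· removed — back-door holds.

S→Z: minimal back-door set {W}.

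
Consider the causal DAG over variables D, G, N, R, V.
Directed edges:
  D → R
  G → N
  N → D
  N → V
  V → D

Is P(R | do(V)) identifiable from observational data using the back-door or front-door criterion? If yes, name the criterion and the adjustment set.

P(R|do(V)): backdoor, adjust for {N}.

desc(V)\{V}={D,R}; candidates ⊆ {G,N}.
size 0: {}; under {} V still reaches {D,G,N,R} ∋ R.
{N}: V⊥R given {N} in G with V→· removed — back-door holds.
P(R|do(V)) = Σ_{N} P(R|V,N)·P(N).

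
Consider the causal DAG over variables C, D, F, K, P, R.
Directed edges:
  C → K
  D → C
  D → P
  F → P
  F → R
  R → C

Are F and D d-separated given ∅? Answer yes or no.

Bayes-Ball from F | ∅ reaches {C,K,P,R}.
D ∉ reach(F|∅) ⇒ F ⊥ D | ∅.

Yes — F ⊥ D | ∅.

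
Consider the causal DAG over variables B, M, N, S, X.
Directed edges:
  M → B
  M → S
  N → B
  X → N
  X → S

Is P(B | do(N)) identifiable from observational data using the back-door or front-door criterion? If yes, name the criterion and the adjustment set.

desc(N)\{N}={B}; candidates ⊆ {M,S,X}.
∅: N⊥B given ∅ in G with N→· removed — back-door holds.
P(B|do(N)) = P(B|N) — no adjustment needed.

P(B|do(N)): backdoor, adjust for ∅.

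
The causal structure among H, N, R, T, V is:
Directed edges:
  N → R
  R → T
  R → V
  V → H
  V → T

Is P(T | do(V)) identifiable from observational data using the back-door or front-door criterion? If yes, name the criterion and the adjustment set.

P(T|do(V)): backdoor, adjust for {R}.

desc(V)\{V}={H,T}; candidates ⊆ {N,R}.
size 0: {}; under {} V still reaches {N,R,T} ∋ T.
{R}: V⊥T given {R} in G with V→· removed — back-door holds.
P(T|do(V)) = Σ_{R} P(T|V,R)·P(R).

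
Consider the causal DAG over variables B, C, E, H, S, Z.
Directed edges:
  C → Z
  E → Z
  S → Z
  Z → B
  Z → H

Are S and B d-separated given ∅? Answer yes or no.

Bayes-Ball from S | ∅ reaches {B,H,Z}.
B ∈ reach(S|∅) ⇒ S ⊥̸ B | ∅.

No — S and B are d-connected given ∅.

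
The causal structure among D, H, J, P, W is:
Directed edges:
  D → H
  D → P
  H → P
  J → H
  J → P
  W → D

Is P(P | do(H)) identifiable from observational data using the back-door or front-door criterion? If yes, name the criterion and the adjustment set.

P(P|do(H)): backdoor, adjust for {D, J}.

desc(H)\{H}={P}; candidates ⊆ {D,J,W}.
size 0: {}; under {} H still reaches {D,J,P,W} ∋ P.
size 1: {D}, {J}, {W}; under {D} H still reaches {J,P} ∋ P.
{D,J}: H⊥P given {D,J} in G with H→· removed — back-door holds.
P(P|do(H)) = Σ_{D,J} P(P|H,D,J)·P(D,J).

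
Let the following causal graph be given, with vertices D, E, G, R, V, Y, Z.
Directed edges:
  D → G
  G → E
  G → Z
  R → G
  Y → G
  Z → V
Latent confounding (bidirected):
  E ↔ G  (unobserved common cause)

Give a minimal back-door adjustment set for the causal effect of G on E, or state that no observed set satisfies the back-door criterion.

desc(G)\{G}={E,V,Z}; candidates ⊆ {D,R,Y}.
G↔E: latent back-door arc(s) into G.
size 0: {}; under {} G still reaches {D,E,R,Y} ∋ E.
size 1: {D}, {R}, {Y}; under {D} G still reaches {E,R,Y} ∋ E.
size 2: {D,R}, {D,Y}, {R,Y}; under {D,R} G still reaches {E,Y} ∋ E.
G↔E cannot be blocked by any observed set — no back-door set.

G→E: no observed back-door set.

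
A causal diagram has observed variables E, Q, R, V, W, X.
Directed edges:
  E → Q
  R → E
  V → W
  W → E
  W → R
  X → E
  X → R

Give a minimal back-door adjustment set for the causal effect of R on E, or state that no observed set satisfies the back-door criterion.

desc(R)\{R}={E,Q}; candidates ⊆ {V,W,X}.
size 0: {}; under {} R still reaches {E,Q,V,W,X} ∋ E.
size 1: {V}, {W}, {X}; under {V} R still reaches {E,Q,W,X} ∋ E.
{W,X}: R⊥E given {W,X} in G with R→· removed — back-door holds.

R→E: minimal back-door set {W, X}.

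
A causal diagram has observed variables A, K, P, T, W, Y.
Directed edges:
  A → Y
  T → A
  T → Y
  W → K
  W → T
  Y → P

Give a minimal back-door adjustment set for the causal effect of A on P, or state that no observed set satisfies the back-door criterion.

desc(A)\{A}={P,Y}; candidates ⊆ {K,T,W}.
size 0: {}; under {} A still reaches {K,P,T,W,Y} ∋ P.
{T}: A⊥P given {T} in G with A→· removed — back-door holds.

A→P: minimal back-door set {T}.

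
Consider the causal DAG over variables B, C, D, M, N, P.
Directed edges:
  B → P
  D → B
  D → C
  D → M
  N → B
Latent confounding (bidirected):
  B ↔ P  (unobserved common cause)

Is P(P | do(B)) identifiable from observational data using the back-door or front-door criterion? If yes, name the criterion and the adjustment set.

P(P|do(B)): not identifiable (no BD/FD set).

desc(B)\{B}={P}; candidates ⊆ {C,D,M,N}.
B↔P: latent back-door arc(s) into B.
size 0: {}; under {} B still reaches {C,D,M,N,P} ∋ P.
size 1: {C}, {D}, {M} …(+1); under {C} B still reaches {D,M,N,P} ∋ P.
size 2: {C,D}, {C,M}, {C,N} …(+3); under {C,D} B still reaches {N,P} ∋ P.
B↔P cannot be blocked by any observed set — no back-door set.
No mediator lies on a directed B→…→P path.
Neither criterion identifies P(P|do(B)) in this graph.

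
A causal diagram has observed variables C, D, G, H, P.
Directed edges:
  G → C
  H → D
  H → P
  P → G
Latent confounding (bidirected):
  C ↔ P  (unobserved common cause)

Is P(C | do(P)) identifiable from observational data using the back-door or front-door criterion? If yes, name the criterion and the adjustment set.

P(C|do(P)): frontdoor, adjust for {G}.

desc(P)\{P}={C,G}; candidates ⊆ {D,H}.
P↔C: latent back-door arc(s) into P.
size 0: {}; under {} P still reaches {C,D,H} ∋ C.
size 1: {D}, {H}; under {D} P still reaches {C,H} ∋ C.
size 2: {D,H}; under {D,H} P still reaches {C} ∋ C.
P↔C cannot be blocked by any observed set — no back-door set.
{G}: (i) intercepts every directed P→C path; (ii) no back-door P→{G}; (iii) {P} blocks every back-door {G}→C. Front-door holds.
P(C|do(P)) = Σ_{G} P(G|P) Σ_{P'} P(C|G,P')P(P').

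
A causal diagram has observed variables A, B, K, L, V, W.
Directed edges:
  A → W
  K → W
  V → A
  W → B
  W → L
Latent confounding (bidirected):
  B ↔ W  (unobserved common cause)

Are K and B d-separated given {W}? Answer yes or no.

No — K and B are d-connected given {W}.

Bayes-Ball from K | {W} reaches {A,B,V}.
B ∈ reach(K|{W}) ⇒ K ⊥̸ B | {W}.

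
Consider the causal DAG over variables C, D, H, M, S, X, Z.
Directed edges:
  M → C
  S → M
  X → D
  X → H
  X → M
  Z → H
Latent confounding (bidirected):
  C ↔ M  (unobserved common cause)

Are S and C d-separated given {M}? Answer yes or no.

No — S and C are d-connected given {M}.

Bayes-Ball from S | {M} reaches {C,D,H,X}.
C ∈ reach(S|{M}) ⇒ S ⊥̸ C | {M}.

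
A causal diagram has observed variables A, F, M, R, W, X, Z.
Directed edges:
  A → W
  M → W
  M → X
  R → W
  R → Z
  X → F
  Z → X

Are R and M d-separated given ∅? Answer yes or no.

Yes — R ⊥ M | ∅.

Bayes-Ball from R | ∅ reaches {F,W,X,Z}.
M ∉ reach(R|∅) ⇒ R ⊥ M | ∅.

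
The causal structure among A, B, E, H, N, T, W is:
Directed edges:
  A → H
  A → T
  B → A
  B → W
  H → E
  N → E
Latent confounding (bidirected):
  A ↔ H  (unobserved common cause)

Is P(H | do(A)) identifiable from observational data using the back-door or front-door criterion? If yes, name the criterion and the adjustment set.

P(H|do(A)): not identifiable (no BD/FD set).

desc(A)\{A}={E,H,T}; candidates ⊆ {B,N,W}.
A↔H: latent back-door arc(s) into A.
size 0: {}; under {} A still reaches {B,E,H,W} ∋ H.
size 1: {B}, {N}, {W}; under {B} A still reaches {E,H} ∋ H.
size 2: {B,N}, {B,W}, {N,W}; under {B,N} A still reaches {E,H} ∋ H.
A↔H cannot be blocked by any observed set — no back-door set.
No mediator lies on a directed A→…→H path.
Neither criterion identifies P(H|do(A)) in this graph.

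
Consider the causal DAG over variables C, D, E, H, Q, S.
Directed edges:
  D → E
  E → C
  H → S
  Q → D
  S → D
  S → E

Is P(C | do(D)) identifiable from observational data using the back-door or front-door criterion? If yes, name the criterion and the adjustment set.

desc(D)\{D}={C,E}; candidates ⊆ {H,Q,S}.
size 0: {}; under {} D still reaches {C,E,H,Q,S} ∋ C.
{S}: D⊥C given {S} in G with D→· removed — back-door holds.
P(C|do(D)) = Σ_{S} P(C|D,S)·P(S).

P(C|do(D)): backdoor, adjust for {S}.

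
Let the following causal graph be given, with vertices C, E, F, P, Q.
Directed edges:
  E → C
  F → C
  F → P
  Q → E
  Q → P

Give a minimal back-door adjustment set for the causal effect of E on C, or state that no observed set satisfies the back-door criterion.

desc(E)\{E}={C}; candidates ⊆ {F,P,Q}.
∅: E⊥C given ∅ in G with E→· removed — back-door holds.

E→C: minimal back-door set ∅.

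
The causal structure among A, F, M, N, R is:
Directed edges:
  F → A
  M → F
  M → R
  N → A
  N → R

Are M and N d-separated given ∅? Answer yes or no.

Yes — M ⊥ N | ∅.

Bayes-Ball from M | ∅ reaches {A,F,R}.
N ∉ reach(M|∅) ⇒ M ⊥ N | ∅.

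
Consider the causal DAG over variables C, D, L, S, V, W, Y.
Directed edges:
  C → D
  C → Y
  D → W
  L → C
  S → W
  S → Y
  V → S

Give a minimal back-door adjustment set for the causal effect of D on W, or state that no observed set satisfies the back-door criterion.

D→W: minimal back-door set ∅.

desc(D)\{D}={W}; candidates ⊆ {C,L,S,V,Y}.
∅: D⊥W given ∅ in G with D→· removed — back-door holds.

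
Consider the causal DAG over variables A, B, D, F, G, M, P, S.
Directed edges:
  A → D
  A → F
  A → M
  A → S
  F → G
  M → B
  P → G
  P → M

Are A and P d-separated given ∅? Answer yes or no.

Yes — A ⊥ P | ∅.

Bayes-Ball from A | ∅ reaches {B,D,F,G,M,S}.
P ∉ reach(A|∅) ⇒ A ⊥ P | ∅.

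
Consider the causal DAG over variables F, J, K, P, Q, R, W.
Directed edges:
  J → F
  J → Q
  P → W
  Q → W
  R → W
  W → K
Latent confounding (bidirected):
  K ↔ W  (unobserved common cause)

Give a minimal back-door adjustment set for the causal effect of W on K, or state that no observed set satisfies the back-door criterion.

W→K: no observed back-door set.

desc(W)\{W}={K}; candidates ⊆ {F,J,P,Q,R}.
W↔K: latent back-door arc(s) into W.
size 0: {}; under {} W still reaches {F,J,K,P,Q,R} ∋ K.
size 1: {F}, {J}, {P} …(+2); under {F} W still reaches {J,K,P,Q,R} ∋ K.
size 2: {F,J}, {F,P}, {F,Q} …(+7); under {F,J} W still reaches {K,P,Q,R} ∋ K.
W↔K cannot be blocked by any observed set — no back-door set.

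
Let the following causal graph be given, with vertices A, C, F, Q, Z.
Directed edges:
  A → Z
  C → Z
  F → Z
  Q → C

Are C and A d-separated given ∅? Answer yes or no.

Bayes-Ball from C | ∅ reaches {Q,Z}.
A ∉ reach(C|∅) ⇒ C ⊥ A | ∅.

Yes — C ⊥ A | ∅.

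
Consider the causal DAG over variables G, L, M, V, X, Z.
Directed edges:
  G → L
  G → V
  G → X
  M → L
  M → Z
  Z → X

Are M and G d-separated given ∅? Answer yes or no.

Bayes-Ball from M | ∅ reaches {L,X,Z}.
G ∉ reach(M|∅) ⇒ M ⊥ G | ∅.

Yes — M ⊥ G | ∅.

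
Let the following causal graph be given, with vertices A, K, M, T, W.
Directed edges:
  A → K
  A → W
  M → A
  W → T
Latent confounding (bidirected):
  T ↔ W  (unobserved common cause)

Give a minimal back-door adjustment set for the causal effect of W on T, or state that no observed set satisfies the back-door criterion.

desc(W)\{W}={T}; candidates ⊆ {A,K,M}.
W↔T: latent back-door arc(s) into W.
size 0: {}; under {} W still reaches {A,K,M,T} ∋ T.
size 1: {A}, {K}, {M}; under {A} W still reaches {T} ∋ T.
size 2: {A,K}, {A,M}, {K,M}; under {A,K} W still reaches {T} ∋ T.
W↔T cannot be blocked by any observed set — no back-door set.

W→T: no observed back-door set.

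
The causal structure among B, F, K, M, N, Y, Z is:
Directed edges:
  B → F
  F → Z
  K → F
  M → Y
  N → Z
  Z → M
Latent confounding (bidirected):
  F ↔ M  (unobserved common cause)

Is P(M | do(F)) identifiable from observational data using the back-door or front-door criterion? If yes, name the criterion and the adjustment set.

P(M|do(F)): frontdoor, adjust for {Z}.

desc(F)\{F}={M,Y,Z}; candidates ⊆ {B,K,N}.
F↔M: latent back-door arc(s) into F.
size 0: {}; under {} F still reaches {B,K,M,Y} ∋ M.
size 1: {B}, {K}, {N}; under {B} F still reaches {K,M,Y} ∋ M.
size 2: {B,K}, {B,N}, {K,N}; under {B,K} F still reaches {M,Y} ∋ M.
F↔M cannot be blocked by any observed set — no back-door set.
{Z}: (i) intercepts every directed F→M path; (ii) no back-door F→{Z}; (iii) {F} blocks every back-door {Z}→M. Front-door holds.
P(M|do(F)) = Σ_{Z} P(Z|F) Σ_{F'} P(M|Z,F')P(F').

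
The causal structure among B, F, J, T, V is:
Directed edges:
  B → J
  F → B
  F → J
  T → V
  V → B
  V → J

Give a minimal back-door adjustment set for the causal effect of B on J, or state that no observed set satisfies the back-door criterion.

B→J: minimal back-door set {F, V}.

desc(B)\{B}={J}; candidates ⊆ {F,T,V}.
size 0: {}; under {} B still reaches {F,J,T,V} ∋ J.
size 1: {F}, {T}, {V}; under {F} B still reaches {J,T,V} ∋ J.
{F,V}: B⊥J given {F,V} in G with B→· removed — back-door holds.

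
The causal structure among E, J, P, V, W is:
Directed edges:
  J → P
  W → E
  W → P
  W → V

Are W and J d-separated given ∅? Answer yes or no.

Yes — W ⊥ J | ∅.

Bayes-Ball from W | ∅ reaches {E,P,V}.
J ∉ reach(W|∅) ⇒ W ⊥ J | ∅.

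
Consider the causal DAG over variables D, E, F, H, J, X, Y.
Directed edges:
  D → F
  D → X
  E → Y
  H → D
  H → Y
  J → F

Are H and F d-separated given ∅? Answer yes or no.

Bayes-Ball from H | ∅ reaches {D,F,X,Y}.
F ∈ reach(H|∅) ⇒ H ⊥̸ F | ∅.

No — H and F are d-connected given ∅.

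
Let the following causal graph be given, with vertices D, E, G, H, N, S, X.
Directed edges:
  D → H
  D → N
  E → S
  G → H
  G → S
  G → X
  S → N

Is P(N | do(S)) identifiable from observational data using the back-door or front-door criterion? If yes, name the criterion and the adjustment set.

P(N|do(S)): backdoor, adjust for ∅.

desc(S)\{S}={N}; candidates ⊆ {D,E,G,H,X}.
∅: S⊥N given ∅ in G with S→· removed — back-door holds.
P(N|do(S)) = P(N|S) — no adjustment needed.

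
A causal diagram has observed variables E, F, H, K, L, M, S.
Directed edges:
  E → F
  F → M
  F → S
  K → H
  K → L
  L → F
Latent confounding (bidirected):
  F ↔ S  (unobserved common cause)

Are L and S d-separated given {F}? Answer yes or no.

Bayes-Ball from L | {F} reaches {E,H,K,S}.
S ∈ reach(L|{F}) ⇒ L ⊥̸ S | {F}.

No — L and S are d-connected given {F}.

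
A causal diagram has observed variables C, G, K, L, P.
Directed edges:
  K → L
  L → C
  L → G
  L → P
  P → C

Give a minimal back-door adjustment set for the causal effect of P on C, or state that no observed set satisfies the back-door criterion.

desc(P)\{P}={C}; candidates ⊆ {G,K,L}.
size 0: {}; under {} P still reaches {C,G,K,L} ∋ C.
{L}: P⊥C given {L} in G with P→· removed — back-door holds.

P→C: minimal back-door set {L}.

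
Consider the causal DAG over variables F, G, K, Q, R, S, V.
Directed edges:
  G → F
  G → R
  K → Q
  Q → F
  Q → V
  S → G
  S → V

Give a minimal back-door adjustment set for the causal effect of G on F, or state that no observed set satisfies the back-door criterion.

desc(G)\{G}={F,R}; candidates ⊆ {K,Q,S,V}.
∅: G⊥F given ∅ in G with G→· removed — back-door holds.

G→F: minimal back-door set ∅.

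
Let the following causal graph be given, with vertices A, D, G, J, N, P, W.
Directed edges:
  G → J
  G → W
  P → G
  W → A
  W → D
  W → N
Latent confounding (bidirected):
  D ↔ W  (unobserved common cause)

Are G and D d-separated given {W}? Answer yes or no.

Bayes-Ball from G | {W} reaches {D,J,P}.
D ∈ reach(G|{W}) ⇒ G ⊥̸ D | {W}.

No — G and D are d-connected given {W}.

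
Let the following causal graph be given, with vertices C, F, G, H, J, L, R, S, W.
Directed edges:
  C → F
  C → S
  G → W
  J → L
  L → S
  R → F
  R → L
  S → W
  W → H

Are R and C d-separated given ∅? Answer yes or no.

Yes — R ⊥ C | ∅.

Bayes-Ball from R | ∅ reaches {F,H,L,S,W}.
C ∉ reach(R|∅) ⇒ R ⊥ C | ∅.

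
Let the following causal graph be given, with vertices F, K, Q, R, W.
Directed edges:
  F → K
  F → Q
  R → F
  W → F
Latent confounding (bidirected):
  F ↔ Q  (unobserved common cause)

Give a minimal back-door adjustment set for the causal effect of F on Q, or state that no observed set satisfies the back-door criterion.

desc(F)\{F}={K,Q}; candidates ⊆ {R,W}.
F↔Q: latent back-door arc(s) into F.
size 0: {}; under {} F still reaches {Q,R,W} ∋ Q.
size 1: {R}, {W}; under {R} F still reaches {Q,W} ∋ Q.
size 2: {R,W}; under {R,W} F still reaches {Q} ∋ Q.
F↔Q cannot be blocked by any observed set — no back-door set.

F→Q: no observed back-door set.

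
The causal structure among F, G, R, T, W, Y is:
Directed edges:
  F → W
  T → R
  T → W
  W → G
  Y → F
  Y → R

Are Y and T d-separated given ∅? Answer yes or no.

Yes — Y ⊥ T | ∅.

Bayes-Ball from Y | ∅ reaches {F,G,R,W}.
T ∉ reach(Y|∅) ⇒ Y ⊥ T | ∅.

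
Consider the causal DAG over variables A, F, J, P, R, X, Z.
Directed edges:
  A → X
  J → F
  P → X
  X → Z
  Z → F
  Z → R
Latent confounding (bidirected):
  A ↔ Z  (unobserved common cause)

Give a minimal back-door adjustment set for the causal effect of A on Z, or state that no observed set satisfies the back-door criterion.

desc(A)\{A}={F,R,X,Z}; candidates ⊆ {J,P}.
A↔Z: latent back-door arc(s) into A.
size 0: {}; under {} A still reaches {F,R,Z} ∋ Z.
size 1: {J}, {P}; under {J} A still reaches {F,R,Z} ∋ Z.
size 2: {J,P}; under {J,P} A still reaches {F,R,Z} ∋ Z.
A↔Z cannot be blocked by any observed set — no back-door set.

A→Z: no observed back-door set.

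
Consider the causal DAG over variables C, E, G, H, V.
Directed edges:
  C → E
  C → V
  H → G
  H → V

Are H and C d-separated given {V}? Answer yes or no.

No — H and C are d-connected given {V}.

Bayes-Ball from H | {V} reaches {C,E,G}.
C ∈ reach(H|{V}) ⇒ H ⊥̸ C | {V}.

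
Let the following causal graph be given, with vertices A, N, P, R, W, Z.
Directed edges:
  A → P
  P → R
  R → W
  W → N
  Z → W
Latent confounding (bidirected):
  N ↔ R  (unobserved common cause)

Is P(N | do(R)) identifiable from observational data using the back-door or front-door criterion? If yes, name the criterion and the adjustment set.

desc(R)\{R}={N,W}; candidates ⊆ {A,P,Z}.
R↔N: latent back-door arc(s) into R.
size 0: {}; under {} R still reaches {A,N,P} ∋ N.
size 1: {A}, {P}, {Z}; under {A} R still reaches {N,P} ∋ N.
size 2: {A,P}, {A,Z}, {P,Z}; under {A,P} R still reaches {N} ∋ N.
R↔N cannot be blocked by any observed set — no back-door set.
{W}: (i) intercepts every directed R→N path; (ii) no back-door R→{W}; (iii) {R} blocks every back-door {W}→N. Front-door holds.
P(N|do(R)) = Σ_{W} P(W|R) Σ_{R'} P(N|W,R')P(R').

P(N|do(R)): frontdoor, adjust for {W}.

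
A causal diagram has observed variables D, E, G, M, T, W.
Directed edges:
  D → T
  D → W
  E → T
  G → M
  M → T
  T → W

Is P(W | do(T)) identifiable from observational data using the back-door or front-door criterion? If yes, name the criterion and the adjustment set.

P(W|do(T)): backdoor, adjust for {D}.

desc(T)\{T}={W}; candidates ⊆ {D,E,G,M}.
size 0: {}; under {} T still reaches {D,E,G,M,W} ∋ W.
{D}: T⊥W given {D} in G with T→· removed — back-door holds.
P(W|do(T)) = Σ_{D} P(W|T,D)·P(D).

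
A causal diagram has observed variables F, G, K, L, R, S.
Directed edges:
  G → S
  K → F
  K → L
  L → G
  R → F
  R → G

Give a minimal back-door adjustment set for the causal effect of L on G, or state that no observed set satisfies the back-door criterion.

desc(L)\{L}={G,S}; candidates ⊆ {F,K,R}.
∅: L⊥G given ∅ in G with L→· removed — back-door holds.

L→G: minimal back-door set ∅.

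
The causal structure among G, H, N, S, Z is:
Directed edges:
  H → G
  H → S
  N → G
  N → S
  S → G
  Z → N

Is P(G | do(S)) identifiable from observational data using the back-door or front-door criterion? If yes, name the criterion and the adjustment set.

desc(S)\{S}={G}; candidates ⊆ {H,N,Z}.
size 0: {}; under {} S still reaches {G,H,N,Z} ∋ G.
size 1: {H}, {N}, {Z}; under {H} S still reaches {G,N,Z} ∋ G.
{H,N}: S⊥G given {H,N} in G with S→· removed — back-door holds.
P(G|do(S)) = Σ_{H,N} P(G|S,H,N)·P(H,N).

P(G|do(S)): backdoor, adjust for {H, N}.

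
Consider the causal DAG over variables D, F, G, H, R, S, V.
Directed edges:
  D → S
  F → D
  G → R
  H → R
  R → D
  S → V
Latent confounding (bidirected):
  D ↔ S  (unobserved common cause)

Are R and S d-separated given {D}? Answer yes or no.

Bayes-Ball from R | {D} reaches {F,G,H,S,V}.
S ∈ reach(R|{D}) ⇒ R ⊥̸ S | {D}.

No — R and S are d-connected given {D}.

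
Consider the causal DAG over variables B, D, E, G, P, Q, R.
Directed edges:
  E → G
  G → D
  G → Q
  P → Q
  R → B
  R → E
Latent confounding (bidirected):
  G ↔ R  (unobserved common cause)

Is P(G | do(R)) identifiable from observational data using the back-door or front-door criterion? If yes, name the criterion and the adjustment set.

P(G|do(R)): frontdoor, adjust for {E}.

desc(R)\{R}={B,D,E,G,Q}; candidates ⊆ {P}.
R↔G: latent back-door arc(s) into R.
size 0: {}; under {} R still reaches {D,G,Q} ∋ G.
size 1: {P}; under {P} R still reaches {D,G,Q} ∋ G.
R↔G cannot be blocked by any observed set — no back-door set.
{E}: (i) intercepts every directed R→G path; (ii) no back-door R→{E}; (iii) {R} blocks every back-door {E}→G. Front-door holds.
P(G|do(R)) = Σ_{E} P(E|R) Σ_{R'} P(G|E,R')P(R').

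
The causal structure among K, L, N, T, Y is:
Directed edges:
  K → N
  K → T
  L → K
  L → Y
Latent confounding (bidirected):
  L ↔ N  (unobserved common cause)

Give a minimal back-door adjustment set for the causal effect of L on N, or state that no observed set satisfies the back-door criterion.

desc(L)\{L}={K,N,T,Y}; candidates ⊆ {—}.
L↔N: latent back-door arc(s) into L.
size 0: {}; under {} L still reaches {N} ∋ N.
L↔N cannot be blocked by any observed set — no back-door set.

L→N: no observed back-door set.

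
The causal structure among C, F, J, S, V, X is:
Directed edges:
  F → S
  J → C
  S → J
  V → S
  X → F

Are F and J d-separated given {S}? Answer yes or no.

Yes — F ⊥ J | {S}.

Bayes-Ball from F | {S} reaches {V,X}.
J ∉ reach(F|{S}) ⇒ F ⊥ J | {S}.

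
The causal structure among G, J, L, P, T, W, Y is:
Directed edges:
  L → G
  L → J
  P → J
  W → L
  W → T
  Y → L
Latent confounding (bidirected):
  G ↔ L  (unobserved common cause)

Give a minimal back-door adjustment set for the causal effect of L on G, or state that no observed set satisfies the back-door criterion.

desc(L)\{L}={G,J}; candidates ⊆ {P,T,W,Y}.
L↔G: latent back-door arc(s) into L.
size 0: {}; under {} L still reaches {G,T,W,Y} ∋ G.
size 1: {P}, {T}, {W} …(+1); under {P} L still reaches {G,T,W,Y} ∋ G.
size 2: {P,T}, {P,W}, {P,Y} …(+3); under {P,T} L still reaches {G,W,Y} ∋ G.
L↔G cannot be blocked by any observed set — no back-door set.

L→G: no observed back-door set.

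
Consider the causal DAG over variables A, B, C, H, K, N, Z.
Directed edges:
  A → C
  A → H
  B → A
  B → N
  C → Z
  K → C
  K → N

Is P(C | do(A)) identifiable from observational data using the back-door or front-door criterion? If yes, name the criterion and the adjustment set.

desc(A)\{A}={C,H,Z}; candidates ⊆ {B,K,N}.
∅: A⊥C given ∅ in G with A→· removed — back-door holds.
P(C|do(A)) = P(C|A) — no adjustment needed.

P(C|do(A)): backdoor, adjust for ∅.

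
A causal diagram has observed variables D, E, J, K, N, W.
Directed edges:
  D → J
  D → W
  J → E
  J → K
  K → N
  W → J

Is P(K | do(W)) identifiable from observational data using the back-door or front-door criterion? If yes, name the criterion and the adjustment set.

P(K|do(W)): backdoor, adjust for {D}.

desc(W)\{W}={E,J,K,N}; candidates ⊆ {D}.
size 0: {}; under {} W still reaches {D,E,J,K,N} ∋ K.
{D}: W⊥K given {D} in G with W→· removed — back-door holds.
P(K|do(W)) = Σ_{D} P(K|W,D)·P(D).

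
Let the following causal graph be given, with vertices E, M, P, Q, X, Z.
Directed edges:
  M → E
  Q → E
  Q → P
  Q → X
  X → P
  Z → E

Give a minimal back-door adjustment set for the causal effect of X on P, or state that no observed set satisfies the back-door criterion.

X→P: minimal back-door set {Q}.

desc(X)\{X}={P}; candidates ⊆ {E,M,Q,Z}.
size 0: {}; under {} X still reaches {E,P,Q} ∋ P.
{Q}: X⊥P given {Q} in G with X→· removed — back-door holds.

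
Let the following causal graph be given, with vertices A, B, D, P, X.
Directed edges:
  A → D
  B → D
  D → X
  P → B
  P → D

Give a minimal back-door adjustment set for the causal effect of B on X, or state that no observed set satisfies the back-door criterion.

B→X: minimal back-door set {P}.

desc(B)\{B}={D,X}; candidates ⊆ {A,P}.
size 0: {}; under {} B still reaches {D,P,X} ∋ X.
{P}: B⊥X given {P} in G with B→· removed — back-door holds.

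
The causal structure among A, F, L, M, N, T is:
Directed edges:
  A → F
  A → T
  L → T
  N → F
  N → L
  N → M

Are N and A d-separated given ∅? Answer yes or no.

Bayes-Ball from N | ∅ reaches {F,L,M,T}.
A ∉ reach(N|∅) ⇒ N ⊥ A | ∅.

Yes — N ⊥ A | ∅.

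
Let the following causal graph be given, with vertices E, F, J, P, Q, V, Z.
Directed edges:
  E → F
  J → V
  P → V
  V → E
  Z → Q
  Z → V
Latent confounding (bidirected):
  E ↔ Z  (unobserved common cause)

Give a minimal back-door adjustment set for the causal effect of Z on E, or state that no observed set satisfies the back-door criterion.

desc(Z)\{Z}={E,F,Q,V}; candidates ⊆ {J,P}.
Z↔E: latent back-door arc(s) into Z.
size 0: {}; under {} Z still reaches {E,F} ∋ E.
size 1: {J}, {P}; under {J} Z still reaches {E,F} ∋ E.
size 2: {J,P}; under {J,P} Z still reaches {E,F} ∋ E.
Z↔E cannot be blocked by any observed set — no back-door set.

Z→E: no observed back-door set.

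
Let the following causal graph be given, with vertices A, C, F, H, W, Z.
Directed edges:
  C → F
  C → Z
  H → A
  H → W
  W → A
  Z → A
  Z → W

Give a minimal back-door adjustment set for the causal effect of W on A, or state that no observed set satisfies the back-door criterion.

desc(W)\{W}={A}; candidates ⊆ {C,F,H,Z}.
size 0: {}; under {} W still reaches {A,C,F,H,Z} ∋ A.
size 1: {C}, {F}, {H} …(+1); under {C} W still reaches {A,H,Z} ∋ A.
{H,Z}: W⊥A given {H,Z} in G with W→· removed — back-door holds.

W→A: minimal back-door set {H, Z}.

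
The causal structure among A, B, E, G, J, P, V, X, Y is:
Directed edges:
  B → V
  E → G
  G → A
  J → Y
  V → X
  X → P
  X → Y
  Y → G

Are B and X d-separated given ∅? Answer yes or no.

Bayes-Ball from B | ∅ reaches {A,G,P,V,X,Y}.
X ∈ reach(B|∅) ⇒ B ⊥̸ X | ∅.

No — B and X are d-connected given ∅.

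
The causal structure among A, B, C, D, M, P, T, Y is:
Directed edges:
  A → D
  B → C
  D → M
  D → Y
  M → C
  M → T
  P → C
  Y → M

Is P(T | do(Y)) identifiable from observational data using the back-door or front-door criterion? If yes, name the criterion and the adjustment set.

P(T|do(Y)): backdoor, adjust for {D}.

desc(Y)\{Y}={C,M,T}; candidates ⊆ {A,B,D,P}.
size 0: {}; under {} Y still reaches {A,C,D,M,T} ∋ T.
{D}: Y⊥T given {D} in G with Y→· removed — back-door holds.
P(T|do(Y)) = Σ_{D} P(T|Y,D)·P(D).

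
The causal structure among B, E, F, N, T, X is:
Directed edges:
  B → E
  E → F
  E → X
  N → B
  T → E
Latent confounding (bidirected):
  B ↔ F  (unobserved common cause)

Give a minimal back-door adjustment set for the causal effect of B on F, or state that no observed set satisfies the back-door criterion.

B→F: no observed back-door set.

desc(B)\{B}={E,F,X}; candidates ⊆ {N,T}.
B↔F: latent back-door arc(s) into B.
size 0: {}; under {} B still reaches {F,N} ∋ F.
size 1: {N}, {T}; under {N} B still reaches {F} ∋ F.
size 2: {N,T}; under {N,T} B still reaches {F} ∋ F.
B↔F cannot be blocked by any observed set — no back-door set.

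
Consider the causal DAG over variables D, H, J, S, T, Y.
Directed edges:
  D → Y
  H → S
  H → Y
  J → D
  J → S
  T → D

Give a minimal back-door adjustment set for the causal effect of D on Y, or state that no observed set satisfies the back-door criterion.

D→Y: minimal back-door set ∅.

desc(D)\{D}={Y}; candidates ⊆ {H,J,S,T}.
∅: D⊥Y given ∅ in G with D→· removed — back-door holds.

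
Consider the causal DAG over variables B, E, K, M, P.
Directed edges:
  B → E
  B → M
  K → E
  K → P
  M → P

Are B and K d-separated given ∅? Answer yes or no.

Bayes-Ball from B | ∅ reaches {E,M,P}.
K ∉ reach(B|∅) ⇒ B ⊥ K | ∅.

Yes — B ⊥ K | ∅.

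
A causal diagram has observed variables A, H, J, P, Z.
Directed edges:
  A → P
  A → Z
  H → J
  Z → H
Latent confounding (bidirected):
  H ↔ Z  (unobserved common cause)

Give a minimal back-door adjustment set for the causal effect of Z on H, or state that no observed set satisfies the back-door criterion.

desc(Z)\{Z}={H,J}; candidates ⊆ {A,P}.
Z↔H: latent back-door arc(s) into Z.
size 0: {}; under {} Z still reaches {A,H,J,P} ∋ H.
size 1: {A}, {P}; under {A} Z still reaches {H,J} ∋ H.
size 2: {A,P}; under {A,P} Z still reaches {H,J} ∋ H.
Z↔H cannot be blocked by any observed set — no back-door set.

Z→H: no observed back-door set.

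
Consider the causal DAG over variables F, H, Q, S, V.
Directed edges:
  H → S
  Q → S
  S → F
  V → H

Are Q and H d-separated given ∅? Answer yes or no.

Bayes-Ball from Q | ∅ reaches {F,S}.
H ∉ reach(Q|∅) ⇒ Q ⊥ H | ∅.

Yes — Q ⊥ H | ∅.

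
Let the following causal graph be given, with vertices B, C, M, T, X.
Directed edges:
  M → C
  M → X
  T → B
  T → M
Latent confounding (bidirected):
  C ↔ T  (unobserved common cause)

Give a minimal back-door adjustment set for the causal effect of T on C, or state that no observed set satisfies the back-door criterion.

desc(T)\{T}={B,C,M,X}; candidates ⊆ {—}.
T↔C: latent back-door arc(s) into T.
size 0: {}; under {} T still reaches {C} ∋ C.
T↔C cannot be blocked by any observed set — no back-door set.

T→C: no observed back-door set.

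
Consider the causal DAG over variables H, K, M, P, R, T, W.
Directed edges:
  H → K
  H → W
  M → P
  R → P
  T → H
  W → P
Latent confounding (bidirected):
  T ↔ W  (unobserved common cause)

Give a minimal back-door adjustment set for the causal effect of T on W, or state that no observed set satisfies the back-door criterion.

T→W: no observed back-door set.

desc(T)\{T}={H,K,P,W}; candidates ⊆ {M,R}.
T↔W: latent back-door arc(s) into T.
size 0: {}; under {} T still reaches {P,W} ∋ W.
size 1: {M}, {R}; under {M} T still reaches {P,W} ∋ W.
size 2: {M,R}; under {M,R} T still reaches {P,W} ∋ W.
T↔W cannot be blocked by any observed set — no back-door set.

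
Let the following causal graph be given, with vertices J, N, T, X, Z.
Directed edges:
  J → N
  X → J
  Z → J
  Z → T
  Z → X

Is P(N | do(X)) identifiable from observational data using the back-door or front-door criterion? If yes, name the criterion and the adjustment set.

P(N|do(X)): backdoor, adjust for {Z}.

desc(X)\{X}={J,N}; candidates ⊆ {T,Z}.
size 0: {}; under {} X still reaches {J,N,T,Z} ∋ N.
{Z}: X⊥N given {Z} in G with X→· removed — back-door holds.
P(N|do(X)) = Σ_{Z} P(N|X,Z)·P(Z).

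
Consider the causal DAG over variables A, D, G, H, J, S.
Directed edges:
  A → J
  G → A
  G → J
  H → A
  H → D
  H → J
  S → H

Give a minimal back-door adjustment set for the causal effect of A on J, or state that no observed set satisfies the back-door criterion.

A→J: minimal back-door set {G, H}.

desc(A)\{A}={J}; candidates ⊆ {D,G,H,S}.
size 0: {}; under {} A still reaches {D,G,H,J,S} ∋ J.
size 1: {D}, {G}, {H} …(+1); under {D} A still reaches {G,H,J,S} ∋ J.
{G,H}: A⊥J given {G,H} in G with A→· removed — back-door holds.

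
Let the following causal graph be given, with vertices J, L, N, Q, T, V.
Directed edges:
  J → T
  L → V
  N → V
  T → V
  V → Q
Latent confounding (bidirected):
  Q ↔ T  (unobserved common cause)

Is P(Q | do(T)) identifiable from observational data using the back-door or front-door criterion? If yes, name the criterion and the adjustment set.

P(Q|do(T)): frontdoor, adjust for {V}.

desc(T)\{T}={Q,V}; candidates ⊆ {J,L,N}.
T↔Q: latent back-door arc(s) into T.
size 0: {}; under {} T still reaches {J,Q} ∋ Q.
size 1: {J}, {L}, {N}; under {J} T still reaches {Q} ∋ Q.
size 2: {J,L}, {J,N}, {L,N}; under {J,L} T still reaches {Q} ∋ Q.
T↔Q cannot be blocked by any observed set — no back-door set.
{V}: (i) intercepts every directed T→Q path; (ii) no back-door T→{V}; (iii) {T} blocks every back-door {V}→Q. Front-door holds.
P(Q|do(T)) = Σ_{V} P(V|T) Σ_{T'} P(Q|V,T')P(T').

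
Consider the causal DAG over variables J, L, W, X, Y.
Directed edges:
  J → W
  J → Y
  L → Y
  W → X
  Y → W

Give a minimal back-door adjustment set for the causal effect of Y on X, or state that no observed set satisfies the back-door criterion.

Y→X: minimal back-door set {J}.

desc(Y)\{Y}={W,X}; candidates ⊆ {J,L}.
size 0: {}; under {} Y still reaches {J,L,W,X} ∋ X.
{J}: Y⊥X given {J} in G with Y→· removed — back-door holds.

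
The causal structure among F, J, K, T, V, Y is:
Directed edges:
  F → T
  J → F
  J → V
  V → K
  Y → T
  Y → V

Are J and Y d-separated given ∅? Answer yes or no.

Yes — J ⊥ Y | ∅.

Bayes-Ball from J | ∅ reaches {F,K,T,V}.
Y ∉ reach(J|∅) ⇒ J ⊥ Y | ∅.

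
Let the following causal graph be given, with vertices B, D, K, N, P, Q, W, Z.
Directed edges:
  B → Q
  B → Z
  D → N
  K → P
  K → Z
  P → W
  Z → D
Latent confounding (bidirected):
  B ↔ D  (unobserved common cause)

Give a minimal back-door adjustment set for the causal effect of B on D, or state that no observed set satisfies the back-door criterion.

B→D: no observed back-door set.

desc(B)\{B}={D,N,Q,Z}; candidates ⊆ {K,P,W}.
B↔D: latent back-door arc(s) into B.
size 0: {}; under {} B still reaches {D,N} ∋ D.
size 1: {K}, {P}, {W}; under {K} B still reaches {D,N} ∋ D.
size 2: {K,P}, {K,W}, {P,W}; under {K,P} B still reaches {D,N} ∋ D.
B↔D cannot be blocked by any observed set — no back-door set.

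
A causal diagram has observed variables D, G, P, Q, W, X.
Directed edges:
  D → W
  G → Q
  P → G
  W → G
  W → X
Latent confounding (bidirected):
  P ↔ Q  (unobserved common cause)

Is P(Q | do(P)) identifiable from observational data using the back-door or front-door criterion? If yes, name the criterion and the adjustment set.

desc(P)\{P}={G,Q}; candidates ⊆ {D,W,X}.
P↔Q: latent back-door arc(s) into P.
size 0: {}; under {} P still reaches {Q} ∋ Q.
size 1: {D}, {W}, {X}; under {D} P still reaches {Q} ∋ Q.
size 2: {D,W}, {D,X}, {W,X}; under {D,W} P still reaches {Q} ∋ Q.
P↔Q cannot be blocked by any observed set — no back-door set.
{G}: (i) intercepts every directed P→Q path; (ii) no back-door P→{G}; (iii) {P} blocks every back-door {G}→Q. Front-door holds.
P(Q|do(P)) = Σ_{G} P(G|P) Σ_{P'} P(Q|G,P')P(P').

P(Q|do(P)): frontdoor, adjust for {G}.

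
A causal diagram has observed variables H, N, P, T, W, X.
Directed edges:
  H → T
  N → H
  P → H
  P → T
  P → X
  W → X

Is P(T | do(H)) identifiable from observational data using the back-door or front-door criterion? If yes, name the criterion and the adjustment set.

desc(H)\{H}={T}; candidates ⊆ {N,P,W,X}.
size 0: {}; under {} H still reaches {N,P,T,X} ∋ T.
{P}: H⊥T given {P} in G with H→· removed — back-door holds.
P(T|do(H)) = Σ_{P} P(T|H,P)·P(P).

P(T|do(H)): backdoor, adjust for {P}.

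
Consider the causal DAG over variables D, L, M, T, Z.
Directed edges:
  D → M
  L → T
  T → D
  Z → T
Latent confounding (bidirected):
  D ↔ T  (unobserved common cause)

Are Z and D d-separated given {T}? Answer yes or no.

Bayes-Ball from Z | {T} reaches {D,L,M}.
D ∈ reach(Z|{T}) ⇒ Z ⊥̸ D | {T}.

No — Z and D are d-connected given {T}.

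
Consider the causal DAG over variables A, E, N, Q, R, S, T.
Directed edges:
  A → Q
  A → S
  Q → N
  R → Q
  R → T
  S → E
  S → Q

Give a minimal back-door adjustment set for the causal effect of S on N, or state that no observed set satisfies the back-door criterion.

desc(S)\{S}={E,N,Q}; candidates ⊆ {A,R,T}.
size 0: {}; under {} S still reaches {A,N,Q} ∋ N.
{A}: S⊥N given {A} in G with S→· removed — back-door holds.

S→N: minimal back-door set {A}.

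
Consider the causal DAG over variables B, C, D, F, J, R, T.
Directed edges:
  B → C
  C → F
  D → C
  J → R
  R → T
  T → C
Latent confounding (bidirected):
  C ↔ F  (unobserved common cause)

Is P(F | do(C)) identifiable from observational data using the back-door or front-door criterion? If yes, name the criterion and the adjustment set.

desc(C)\{C}={F}; candidates ⊆ {B,D,J,R,T}.
C↔F: latent back-door arc(s) into C.
size 0: {}; under {} C still reaches {B,D,F,J,R,T} ∋ F.
size 1: {B}, {D}, {J} …(+2); under {B} C still reaches {D,F,J,R,T} ∋ F.
size 2: {B,D}, {B,J}, {B,R} …(+7); under {B,D} C still reaches {F,J,R,T} ∋ F.
C↔F cannot be blocked by any observed set — no back-door set.
No mediator lies on a directed C→…→F path.
Neither criterion identifies P(F|do(C)) in this graph.

P(F|do(C)): not identifiable (no BD/FD set).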